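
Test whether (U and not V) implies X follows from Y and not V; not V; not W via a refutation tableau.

No

Initial set: {(Y and not V); not V; not W; not ((U and not V) implies X)}.
(Y and not V): α-rule — add Y, not V.
not ((U and not V) implies X): α-rule — add (U and not V), not X.
(U and not V): α-rule — add U, not V.
○ open, literals {U=true, V=false, W=false, X=false, Y=true}.
0 branches closed, 1 open.
An open branch gives a countermodel: U=true, V=false, W=false, X=false, Y=true (unmentioned atoms arbitrary); the premises hold there but the conclusion fails.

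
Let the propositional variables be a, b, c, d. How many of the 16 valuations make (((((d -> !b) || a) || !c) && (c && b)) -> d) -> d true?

10

Initial set: {T ((((((d -> !b) || a) || !c) && (c && b)) -> d) -> d)}.
T ((((((d -> !b) || a) || !c) && (c && b)) -> d) -> d): β-rule — branch into F (((((d -> !b) || a) || !c) && (c && b)) -> d)  //  T d.
  branch 1 (add F (((((d -> !b) || a) || !c) && (c && b)) -> d)):
    F (((((d -> !b) || a) || !c) && (c && b)) -> d): α-rule — add T ((((d -> !b) || a) || !c) && (c && b)), F d.
    T ((((d -> !b) || a) || !c) && (c && b)): α-rule — add T (((d -> !b) || a) || !c), T (c && b).
    T (c && b): α-rule — add T c, T b.
    T (((d -> !b) || a) || !c): β-rule — branch into T ((d -> !b) || a)  //  T !c.
      branch 1.1 (add T ((d -> !b) || a)):
        T ((d -> !b) || a): β-rule — branch into T (d -> !b)  //  T a.
          branch 1.1.1 (add T (d -> !b)):
            T (d -> !b): β-rule — branch into F d  //  T !b.
              branch 1.1.1.1 (add F d):
                ○ open, literals {b=T, c=T, d=F}.
              branch 1.1.1.2 (add T !b):
                × closes — contains both b and !b.
          branch 1.1.2 (add T a):
            ○ open, literals {a=T, b=T, c=T, d=F}.
      branch 1.2 (add T !c):
        × closes — contains both c and !c.
  branch 2 (add T d):
    ○ open, literals {d=T}.
2 branches closed, 3 open.
Each open branch fixes some atoms; the unmentioned ones are free. Counting distinct full assignments: branch {b=T, c=T, d=F} (a) contributes 2 new; branch {a=T, b=T, c=T, d=F} (none free) contributes 0 new; branch {d=T} (a, b, c) contributes 8 new. Total: 10.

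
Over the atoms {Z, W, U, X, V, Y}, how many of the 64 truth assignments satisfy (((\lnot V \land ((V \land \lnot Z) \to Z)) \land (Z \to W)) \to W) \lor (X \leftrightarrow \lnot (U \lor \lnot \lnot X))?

Initial set: {((((\lnot V \land ((V \land \lnot Z) \to Z)) \land (Z \to W)) \to W) \lor (X \leftrightarrow \lnot (U \lor \lnot \lnot X)))}.
((((\lnot V \land ((V \land \lnot Z) \to Z)) \land (Z \to W)) \to W) \lor (X \leftrightarrow \lnot (U \lor \lnot \lnot X))): β-rule — branch into (((\lnot V \land ((V \land \lnot Z) \to Z)) \land (Z \to W)) \to W)  //  (X \leftrightarrow \lnot (U \lor \lnot \lnot X)).
  branch 1 (add (((\lnot V \land ((V \land \lnot Z) \to Z)) \land (Z \to W)) \to W)):
    (((\lnot V \land ((V \land \lnot Z) \to Z)) \land (Z \to W)) \to W): β-rule — branch into \lnot ((\lnot V \land ((V \land \lnot Z) \to Z)) \land (Z \to W))  //  W.
      branch 1.1 (add \lnot ((\lnot V \land ((V \land \lnot Z) \to Z)) \land (Z \to W))):
        \lnot ((\lnot V \land ((V \land \lnot Z) \to Z)) \land (Z \to W)): β-rule — branch into \lnot (\lnot V \land ((V \land \lnot Z) \to Z))  //  \lnot (Z \to W).
          branch 1.1.1 (add \lnot (\lnot V \land ((V \land \lnot Z) \to Z))):
            \lnot (\lnot V \land ((V \land \lnot Z) \to Z)): β-rule — branch into \lnot \lnot V  //  \lnot ((V \land \lnot Z) \to Z).
              branch 1.1.1.1 (add \lnot \lnot V):
                ○ open, literals {V=true}.
              branch 1.1.1.2 (add \lnot ((V \land \lnot Z) \to Z)):
                \lnot ((V \land \lnot Z) \to Z): α-rule — add (V \land \lnot Z), \lnot Z.
                (V \land \lnot Z): α-rule — add V, \lnot Z.
                ○ open, literals {V=true, Z=false}.
          branch 1.1.2 (add \lnot (Z \to W)):
            \lnot (Z \to W): α-rule — add Z, \lnot W.
            ○ open, literals {W=false, Z=true}.
      branch 1.2 (add W):
        ○ open, literals {W=true}.
  branch 2 (add (X \leftrightarrow \lnot (U \lor \lnot \lnot X))):
    (X \leftrightarrow \lnot (U \lor \lnot \lnot X)): β-rule — branch into X, \lnot (U \lor \lnot \lnot X)  //  \lnot X, \lnot \lnot (U \lor \lnot \lnot X).
      branch 2.1 (add X, \lnot (U \lor \lnot \lnot X)):
        \lnot (U \lor \lnot \lnot X): α-rule — add \lnot U, \lnot \lnot \lnot X.
        \lnot \lnot \lnot X: drop double negation, giving \lnot X.
        × closes — contains both X and \lnot X.
      branch 2.2 (add \lnot X, \lnot \lnot (U \lor \lnot \lnot X)):
        \lnot \lnot (U \lor \lnot \lnot X): β-rule — branch into U  //  \lnot \lnot X.
          branch 2.2.1 (add U):
            ○ open, literals {U=true, X=false}.
          branch 2.2.2 (add \lnot \lnot X):
            \lnot \lnot X: drop double negation, giving X.
            × closes — contains both X and \lnot X.
2 branches closed, 5 open.
Each open branch fixes some atoms; the unmentioned ones are free. Counting distinct full assignments: branch {V=true} (Z, W, U, X, Y) contributes 32 new; branch {V=true, Z=false} (W, U, X, Y) contributes 0 new; branch {W=false, Z=true} (U, X, V, Y) contributes 8 new; branch {W=true} (Z, U, X, V, Y) contributes 16 new; branch {U=true, X=false} (Z, W, V, Y) contributes 2 new. Total: 58.

58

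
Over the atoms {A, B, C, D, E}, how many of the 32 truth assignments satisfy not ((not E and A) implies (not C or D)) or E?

Initial set: {T (not ((not E and A) implies (not C or D)) or E)}.
T (not ((not E and A) implies (not C or D)) or E): β-rule — branch into T not ((not E and A) implies (not C or D))  //  T E.
  branch 1 (add T not ((not E and A) implies (not C or D))):
    T not ((not E and A) implies (not C or D)): α-rule — add T (not E and A), F (not C or D).
    T (not E and A): α-rule — add T not E, T A.
    F (not C or D): α-rule — add F not C, F D.
    ○ open, literals {A=true, C=true, D=false, E=false}.
  branch 2 (add T E):
    ○ open, literals {E=true}.
0 branches closed, 2 open.
Each open branch fixes some atoms; the unmentioned ones are free. Counting distinct full assignments: branch {A=true, C=true, D=false, E=false} (B) contributes 2 new; branch {E=true} (A, B, C, D) contributes 16 new. Total: 18.

18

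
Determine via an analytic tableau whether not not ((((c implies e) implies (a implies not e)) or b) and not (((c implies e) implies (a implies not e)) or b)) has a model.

Unsatisfiable

Initial set: {T not not ((((c implies e) implies (a implies not e)) or b) and not (((c implies e) implies (a implies not e)) or b))}.
T not not ((((c implies e) implies (a implies not e)) or b) and not (((c implies e) implies (a implies not e)) or b)): drop double negation, giving T ((((c implies e) implies (a implies not e)) or b) and not (((c implies e) implies (a implies not e)) or b)).
T ((((c implies e) implies (a implies not e)) or b) and not (((c implies e) implies (a implies not e)) or b)): α-rule — add T (((c implies e) implies (a implies not e)) or b), T not (((c implies e) implies (a implies not e)) or b).
T not (((c implies e) implies (a implies not e)) or b): α-rule — add F ((c implies e) implies (a implies not e)), F b.
F ((c implies e) implies (a implies not e)): α-rule — add T (c implies e), F (a implies not e).
F (a implies not e): α-rule — add T a, F not e.
T (((c implies e) implies (a implies not e)) or b): β-rule — branch into T ((c implies e) implies (a implies not e))  //  T b.
  branch 1 (add T ((c implies e) implies (a implies not e))):
    T (c implies e): β-rule — branch into F c  //  T e.
      branch 1.1 (add F c):
        T ((c implies e) implies (a implies not e)): β-rule — branch into F (c implies e)  //  T (a implies not e).
          branch 1.1.1 (add F (c implies e)):
            F (c implies e): α-rule — add T c, F e.
            × closes — contains both c and not c.
          branch 1.1.2 (add T (a implies not e)):
            T (a implies not e): β-rule — branch into F a  //  T not e.
              branch 1.1.2.1 (add F a):
                × closes — contains both a and not a.
              branch 1.1.2.2 (add T not e):
                × closes — contains both e and not e.
      branch 1.2 (add T e):
        T ((c implies e) implies (a implies not e)): β-rule — branch into F (c implies e)  //  T (a implies not e).
          branch 1.2.1 (add F (c implies e)):
            F (c implies e): α-rule — add T c, F e.
            × closes — contains both e and not e.
          branch 1.2.2 (add T (a implies not e)):
            T (a implies not e): β-rule — branch into F a  //  T not e.
              branch 1.2.2.1 (add F a):
                × closes — contains both a and not a.
              branch 1.2.2.2 (add T not e):
                × closes — contains both e and not e.
  branch 2 (add T b):
    × closes — contains both b and not b.
All 7 branches close.
Every branch closed; the formula is unsatisfiable.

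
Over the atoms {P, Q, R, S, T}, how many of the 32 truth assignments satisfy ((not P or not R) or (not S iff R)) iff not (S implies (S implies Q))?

8

Initial set: {(((not P or not R) or (not S iff R)) iff not (S implies (S implies Q)))}.
(((not P or not R) or (not S iff R)) iff not (S implies (S implies Q))): β-rule — branch into ((not P or not R) or (not S iff R)), not (S implies (S implies Q))  //  not ((not P or not R) or (not S iff R)), not not (S implies (S implies Q)).
  branch 1 (add ((not P or not R) or (not S iff R)), not (S implies (S implies Q))):
    not (S implies (S implies Q)): α-rule — add S, not (S implies Q).
    not (S implies Q): α-rule — add S, not Q.
    ((not P or not R) or (not S iff R)): β-rule — branch into (not P or not R)  //  (not S iff R).
      branch 1.1 (add (not P or not R)):
        (not P or not R): β-rule — branch into not P  //  not R.
          branch 1.1.1 (add not P):
            ○ open, literals {P=false, Q=false, S=true}.
          branch 1.1.2 (add not R):
            ○ open, literals {Q=false, R=false, S=true}.
      branch 1.2 (add (not S iff R)):
        (not S iff R): β-rule — branch into not S, R  //  not not S, not R.
          branch 1.2.1 (add not S, R):
            × closes — contains both S and not S.
          branch 1.2.2 (add not not S, not R):
            ○ open, literals {Q=false, R=false, S=true}.
  branch 2 (add not ((not P or not R) or (not S iff R)), not not (S implies (S implies Q))):
    not ((not P or not R) or (not S iff R)): α-rule — add not (not P or not R), not (not S iff R).
    not (not P or not R): α-rule — add not not P, not not R.
    not not (S implies (S implies Q)): β-rule — branch into not S  //  (S implies Q).
      branch 2.1 (add not S):
        not (not S iff R): β-rule — branch into not S, not R  //  not not S, R.
          branch 2.1.1 (add not S, not R):
            × closes — contains both R and not R.
          branch 2.1.2 (add not not S, R):
            × closes — contains both S and not S.
      branch 2.2 (add (S implies Q)):
        not (not S iff R): β-rule — branch into not S, not R  //  not not S, R.
          branch 2.2.1 (add not S, not R):
            × closes — contains both R and not R.
          branch 2.2.2 (add not not S, R):
            (S implies Q): β-rule — branch into not S  //  Q.
              branch 2.2.2.1 (add not S):
                × closes — contains both S and not S.
              branch 2.2.2.2 (add Q):
                ○ open, literals {P=true, Q=true, R=true, S=true}.
5 branches closed, 4 open.
Each open branch fixes some atoms; the unmentioned ones are free. Counting distinct full assignments: branch {P=false, Q=false, S=true} (R, T) contributes 4 new; branch {Q=false, R=false, S=true} (P, T) contributes 2 new; branch {Q=false, R=false, S=true} (P, T) contributes 0 new; branch {P=true, Q=true, R=true, S=true} (T) contributes 2 new. Total: 8.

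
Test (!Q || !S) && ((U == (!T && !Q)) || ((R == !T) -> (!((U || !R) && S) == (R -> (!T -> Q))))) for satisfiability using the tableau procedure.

Satisfiable

Initial set: {((!Q || !S) && ((U == (!T && !Q)) || ((R == !T) -> (!((U || !R) && S) == (R -> (!T -> Q))))))}.
((!Q || !S) && ((U == (!T && !Q)) || ((R == !T) -> (!((U || !R) && S) == (R -> (!T -> Q)))))): α-rule — add (!Q || !S), ((U == (!T && !Q)) || ((R == !T) -> (!((U || !R) && S) == (R -> (!T -> Q))))).
(!Q || !S): β-rule — branch into !Q  //  !S.
  branch 1 (add !Q):
    ((U == (!T && !Q)) || ((R == !T) -> (!((U || !R) && S) == (R -> (!T -> Q))))): β-rule — branch into (U == (!T && !Q))  //  ((R == !T) -> (!((U || !R) && S) == (R -> (!T -> Q)))).
      branch 1.1 (add (U == (!T && !Q))):
        (U == (!T && !Q)): β-rule — branch into U, (!T && !Q)  //  !U, !(!T && !Q).
          branch 1.1.1 (add U, (!T && !Q)):
            (!T && !Q): α-rule — add !T, !Q.
            ○ open, literals {Q=0, T=0, U=1}.
          branch 1.1.2 (add !U, !(!T && !Q)):
            !(!T && !Q): β-rule — branch into !!T  //  !!Q.
              branch 1.1.2.1 (add !!T):
                ○ open, literals {Q=0, T=1, U=0}.
              branch 1.1.2.2 (add !!Q):
                × closes — contains both Q and !Q.
      branch 1.2 (add ((R == !T) -> (!((U || !R) && S) == (R -> (!T -> Q))))):
        ((R == !T) -> (!((U || !R) && S) == (R -> (!T -> Q)))): β-rule — branch into !(R == !T)  //  (!((U || !R) && S) == (R -> (!T -> Q))).
          branch 1.2.1 (add !(R == !T)):
            !(R == !T): β-rule — branch into R, !!T  //  !R, !T.
              branch 1.2.1.1 (add R, !!T):
                ○ open, literals {Q=0, R=1, T=1}.
              branch 1.2.1.2 (add !R, !T):
                ○ open, literals {Q=0, R=0, T=0}.
          branch 1.2.2 (add (!((U || !R) && S) == (R -> (!T -> Q)))):
            (!((U || !R) && S) == (R -> (!T -> Q))): β-rule — branch into !((U || !R) && S), (R -> (!T -> Q))  //  !!((U || !R) && S), !(R -> (!T -> Q)).
              branch 1.2.2.1 (add !((U || !R) && S), (R -> (!T -> Q))):
                !((U || !R) && S): β-rule — branch into !(U || !R)  //  !S.
                  branch 1.2.2.1.1 (add !(U || !R)):
                    !(U || !R): α-rule — add !U, !!R.
                    (R -> (!T -> Q)): β-rule — branch into !R  //  (!T -> Q).
                      branch 1.2.2.1.1.1 (add !R):
                        × closes — contains both R and !R.
                      branch 1.2.2.1.1.2 (add (!T -> Q)):
                        (!T -> Q): β-rule — branch into !!T  //  Q.
                          branch 1.2.2.1.1.2.1 (add !!T):
                            ○ open, literals {Q=0, R=1, T=1, U=0}.
                          branch 1.2.2.1.1.2.2 (add Q):
                            × closes — contains both Q and !Q.
                  branch 1.2.2.1.2 (add !S):
                    (R -> (!T -> Q)): β-rule — branch into !R  //  (!T -> Q).
                      branch 1.2.2.1.2.1 (add !R):
                        ○ open, literals {Q=0, R=0, S=0}.
                      branch 1.2.2.1.2.2 (add (!T -> Q)):
                        (!T -> Q): β-rule — branch into !!T  //  Q.
                          branch 1.2.2.1.2.2.1 (add !!T):
                            ○ open, literals {Q=0, S=0, T=1}.
                          branch 1.2.2.1.2.2.2 (add Q):
                            × closes — contains both Q and !Q.
              branch 1.2.2.2 (add !!((U || !R) && S), !(R -> (!T -> Q))):
                !!((U || !R) && S): α-rule — add (U || !R), S.
                !(R -> (!T -> Q)): α-rule — add R, !(!T -> Q).
                !(!T -> Q): α-rule — add !T, !Q.
                (U || !R): β-rule — branch into U  //  !R.
                  branch 1.2.2.2.1 (add U):
                    ○ open, literals {Q=0, R=1, S=1, T=0, U=1}.
                  branch 1.2.2.2.2 (add !R):
                    × closes — contains both R and !R.
  branch 2 (add !S):
    ((U == (!T && !Q)) || ((R == !T) -> (!((U || !R) && S) == (R -> (!T -> Q))))): β-rule — branch into (U == (!T && !Q))  //  ((R == !T) -> (!((U || !R) && S) == (R -> (!T -> Q)))).
      branch 2.1 (add (U == (!T && !Q))):
        (U == (!T && !Q)): β-rule — branch into U, (!T && !Q)  //  !U, !(!T && !Q).
          branch 2.1.1 (add U, (!T && !Q)):
            (!T && !Q): α-rule — add !T, !Q.
            ○ open, literals {Q=0, S=0, T=0, U=1}.
          branch 2.1.2 (add !U, !(!T && !Q)):
            !(!T && !Q): β-rule — branch into !!T  //  !!Q.
              branch 2.1.2.1 (add !!T):
                ○ open, literals {S=0, T=1, U=0}.
              branch 2.1.2.2 (add !!Q):
                ○ open, literals {Q=1, S=0, U=0}.
      branch 2.2 (add ((R == !T) -> (!((U || !R) && S) == (R -> (!T -> Q))))):
        ((R == !T) -> (!((U || !R) && S) == (R -> (!T -> Q)))): β-rule — branch into !(R == !T)  //  (!((U || !R) && S) == (R -> (!T -> Q))).
          branch 2.2.1 (add !(R == !T)):
            !(R == !T): β-rule — branch into R, !!T  //  !R, !T.
              branch 2.2.1.1 (add R, !!T):
                ○ open, literals {R=1, S=0, T=1}.
              branch 2.2.1.2 (add !R, !T):
                ○ open, literals {R=0, S=0, T=0}.
          branch 2.2.2 (add (!((U || !R) && S) == (R -> (!T -> Q)))):
            (!((U || !R) && S) == (R -> (!T -> Q))): β-rule — branch into !((U || !R) && S), (R -> (!T -> Q))  //  !!((U || !R) && S), !(R -> (!T -> Q)).
              branch 2.2.2.1 (add !((U || !R) && S), (R -> (!T -> Q))):
                !((U || !R) && S): β-rule — branch into !(U || !R)  //  !S.
                  branch 2.2.2.1.1 (add !(U || !R)):
                    !(U || !R): α-rule — add !U, !!R.
                    (R -> (!T -> Q)): β-rule — branch into !R  //  (!T -> Q).
                      branch 2.2.2.1.1.1 (add !R):
                        × closes — contains both R and !R.
                      branch 2.2.2.1.1.2 (add (!T -> Q)):
                        (!T -> Q): β-rule — branch into !!T  //  Q.
                          branch 2.2.2.1.1.2.1 (add !!T):
                            ○ open, literals {R=1, S=0, T=1, U=0}.
                          branch 2.2.2.1.1.2.2 (add Q):
                            ○ open, literals {Q=1, R=1, S=0, U=0}.
                  branch 2.2.2.1.2 (add !S):
                    (R -> (!T -> Q)): β-rule — branch into !R  //  (!T -> Q).
                      branch 2.2.2.1.2.1 (add !R):
                        ○ open, literals {R=0, S=0}.
                      branch 2.2.2.1.2.2 (add (!T -> Q)):
                        (!T -> Q): β-rule — branch into !!T  //  Q.
                          branch 2.2.2.1.2.2.1 (add !!T):
                            ○ open, literals {S=0, T=1}.
                          branch 2.2.2.1.2.2.2 (add Q):
                            ○ open, literals {Q=1, S=0}.
              branch 2.2.2.2 (add !!((U || !R) && S), !(R -> (!T -> Q))):
                !!((U || !R) && S): α-rule — add (U || !R), S.
                × closes — contains both S and !S.
7 branches closed, 18 open.
An open branch gives a satisfying assignment: Q=0, T=0, U=1.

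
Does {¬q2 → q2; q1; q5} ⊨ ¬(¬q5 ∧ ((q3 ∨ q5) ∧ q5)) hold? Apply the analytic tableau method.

Yes

Initial set: {(¬q2 → q2); q1; q5; ¬¬(¬q5 ∧ ((q3 ∨ q5) ∧ q5))}.
¬¬(¬q5 ∧ ((q3 ∨ q5) ∧ q5)): α-rule — add ¬q5, ((q3 ∨ q5) ∧ q5).
× closes — contains both q5 and ¬q5.
All 1 branch closes.
Every branch closed, so the premises entail the conclusion.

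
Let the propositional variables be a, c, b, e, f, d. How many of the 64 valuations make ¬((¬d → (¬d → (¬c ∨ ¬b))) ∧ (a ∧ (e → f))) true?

43

Initial set: {¬((¬d → (¬d → (¬c ∨ ¬b))) ∧ (a ∧ (e → f)))}.
¬((¬d → (¬d → (¬c ∨ ¬b))) ∧ (a ∧ (e → f))): β-rule — branch into ¬(¬d → (¬d → (¬c ∨ ¬b)))  //  ¬(a ∧ (e → f)).
  branch 1 (add ¬(¬d → (¬d → (¬c ∨ ¬b)))):
    ¬(¬d → (¬d → (¬c ∨ ¬b))): α-rule — add ¬d, ¬(¬d → (¬c ∨ ¬b)).
    ¬(¬d → (¬c ∨ ¬b)): α-rule — add ¬d, ¬(¬c ∨ ¬b).
    ¬(¬c ∨ ¬b): α-rule — add ¬¬c, ¬¬b.
    ○ open, literals {b=true, c=true, d=false}.
  branch 2 (add ¬(a ∧ (e → f))):
    ¬(a ∧ (e → f)): β-rule — branch into ¬a  //  ¬(e → f).
      branch 2.1 (add ¬a):
        ○ open, literals {a=false}.
      branch 2.2 (add ¬(e → f)):
        ¬(e → f): α-rule — add e, ¬f.
        ○ open, literals {e=true, f=false}.
0 branches closed, 3 open.
Each open branch fixes some atoms; the unmentioned ones are free. Counting distinct full assignments: branch {b=true, c=true, d=false} (a, e, f) contributes 8 new; branch {a=false} (c, b, e, f, d) contributes 28 new; branch {e=true, f=false} (a, c, b, d) contributes 7 new. Total: 43.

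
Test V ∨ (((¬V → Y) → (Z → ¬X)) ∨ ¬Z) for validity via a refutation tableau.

Not valid

Assume the negation and expand:
Initial set: {¬(V ∨ (((¬V → Y) → (Z → ¬X)) ∨ ¬Z))}.
¬(V ∨ (((¬V → Y) → (Z → ¬X)) ∨ ¬Z)): α-rule — add ¬V, ¬(((¬V → Y) → (Z → ¬X)) ∨ ¬Z).
¬(((¬V → Y) → (Z → ¬X)) ∨ ¬Z): α-rule — add ¬((¬V → Y) → (Z → ¬X)), ¬¬Z.
¬((¬V → Y) → (Z → ¬X)): α-rule — add (¬V → Y), ¬(Z → ¬X).
¬(Z → ¬X): α-rule — add Z, ¬¬X.
(¬V → Y): β-rule — branch into ¬¬V  //  Y.
  branch 1 (add ¬¬V):
    × closes — contains both V and ¬V.
  branch 2 (add Y):
    ○ open, literals {V=0, X=1, Y=1, Z=1}.
1 branch closed, 1 open.
An open branch gives a countermodel: V=0, X=1, Y=1, Z=1 (unmentioned atoms arbitrary); under it the original formula is false.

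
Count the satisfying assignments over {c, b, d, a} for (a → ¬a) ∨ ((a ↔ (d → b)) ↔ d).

10

Initial set: {((a → ¬a) ∨ ((a ↔ (d → b)) ↔ d))}.
((a → ¬a) ∨ ((a ↔ (d → b)) ↔ d)): β-rule — branch into (a → ¬a)  //  ((a ↔ (d → b)) ↔ d).
  branch 1 (add (a → ¬a)):
    (a → ¬a): β-rule — branch into ¬a  //  ¬a.
      branch 1.1 (add ¬a):
        ○ open, literals {a=0}.
      branch 1.2 (add ¬a):
        ○ open, literals {a=0}.
  branch 2 (add ((a ↔ (d → b)) ↔ d)):
    ((a ↔ (d → b)) ↔ d): β-rule — branch into (a ↔ (d → b)), d  //  ¬(a ↔ (d → b)), ¬d.
      branch 2.1 (add (a ↔ (d → b)), d):
        (a ↔ (d → b)): β-rule — branch into a, (d → b)  //  ¬a, ¬(d → b).
          branch 2.1.1 (add a, (d → b)):
            (d → b): β-rule — branch into ¬d  //  b.
              branch 2.1.1.1 (add ¬d):
                × closes — contains both d and ¬d.
              branch 2.1.1.2 (add b):
                ○ open, literals {a=1, b=1, d=1}.
          branch 2.1.2 (add ¬a, ¬(d → b)):
            ¬(d → b): α-rule — add d, ¬b.
            ○ open, literals {a=0, b=0, d=1}.
      branch 2.2 (add ¬(a ↔ (d → b)), ¬d):
        ¬(a ↔ (d → b)): β-rule — branch into a, ¬(d → b)  //  ¬a, (d → b).
          branch 2.2.1 (add a, ¬(d → b)):
            ¬(d → b): α-rule — add d, ¬b.
            × closes — contains both d and ¬d.
          branch 2.2.2 (add ¬a, (d → b)):
            (d → b): β-rule — branch into ¬d  //  b.
              branch 2.2.2.1 (add ¬d):
                ○ open, literals {a=0, d=0}.
              branch 2.2.2.2 (add b):
                ○ open, literals {a=0, b=1, d=0}.
2 branches closed, 6 open.
Each open branch fixes some atoms; the unmentioned ones are free. Counting distinct full assignments: branch {a=0} (c, b, d) contributes 8 new; branch {a=0} (c, b, d) contributes 0 new; branch {a=1, b=1, d=1} (c) contributes 2 new; branch {a=0, b=0, d=1} (c) contributes 0 new; branch {a=0, d=0} (c, b) contributes 0 new; branch {a=0, b=1, d=0} (c) contributes 0 new. Total: 10.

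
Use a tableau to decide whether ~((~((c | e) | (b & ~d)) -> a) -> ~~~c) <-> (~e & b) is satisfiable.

Initial set: {(~((~((c | e) | (b & ~d)) -> a) -> ~~~c) <-> (~e & b))}.
(~((~((c | e) | (b & ~d)) -> a) -> ~~~c) <-> (~e & b)): β-rule — branch into ~((~((c | e) | (b & ~d)) -> a) -> ~~~c), (~e & b)  //  ~~((~((c | e) | (b & ~d)) -> a) -> ~~~c), ~(~e & b).
  branch 1 (add ~((~((c | e) | (b & ~d)) -> a) -> ~~~c), (~e & b)):
    ~((~((c | e) | (b & ~d)) -> a) -> ~~~c): α-rule — add (~((c | e) | (b & ~d)) -> a), ~~~~c.
    (~e & b): α-rule — add ~e, b.
    ~~~~c: drop double negation, giving ~~c.
    (~((c | e) | (b & ~d)) -> a): β-rule — branch into ~~((c | e) | (b & ~d))  //  a.
      branch 1.1 (add ~~((c | e) | (b & ~d))):
        ~~((c | e) | (b & ~d)): β-rule — branch into (c | e)  //  (b & ~d).
          branch 1.1.1 (add (c | e)):
            (c | e): β-rule — branch into c  //  e.
              branch 1.1.1.1 (add c):
                ○ open, literals {b=T, c=T, e=F}.
              branch 1.1.1.2 (add e):
                × closes — contains both e and ~e.
          branch 1.1.2 (add (b & ~d)):
            (b & ~d): α-rule — add b, ~d.
            ○ open, literals {b=T, c=T, d=F, e=F}.
      branch 1.2 (add a):
        ○ open, literals {a=T, b=T, c=T, e=F}.
  branch 2 (add ~~((~((c | e) | (b & ~d)) -> a) -> ~~~c), ~(~e & b)):
    ~~((~((c | e) | (b & ~d)) -> a) -> ~~~c): β-rule — branch into ~(~((c | e) | (b & ~d)) -> a)  //  ~~~c.
      branch 2.1 (add ~(~((c | e) | (b & ~d)) -> a)):
        ~(~((c | e) | (b & ~d)) -> a): α-rule — add ~((c | e) | (b & ~d)), ~a.
        ~((c | e) | (b & ~d)): α-rule — add ~(c | e), ~(b & ~d).
        ~(c | e): α-rule — add ~c, ~e.
        ~(~e & b): β-rule — branch into ~~e  //  ~b.
          branch 2.1.1 (add ~~e):
            × closes — contains both e and ~e.
          branch 2.1.2 (add ~b):
            ~(b & ~d): β-rule — branch into ~b  //  ~~d.
              branch 2.1.2.1 (add ~b):
                ○ open, literals {a=F, b=F, c=F, e=F}.
              branch 2.1.2.2 (add ~~d):
                ○ open, literals {a=F, b=F, c=F, d=T, e=F}.
      branch 2.2 (add ~~~c):
        ~~~c: drop double negation, giving ~c.
        ~(~e & b): β-rule — branch into ~~e  //  ~b.
          branch 2.2.1 (add ~~e):
            ○ open, literals {c=F, e=T}.
          branch 2.2.2 (add ~b):
            ○ open, literals {b=F, c=F}.
2 branches closed, 7 open.
An open branch gives a satisfying assignment: b=T, c=T, e=F.

Satisfiable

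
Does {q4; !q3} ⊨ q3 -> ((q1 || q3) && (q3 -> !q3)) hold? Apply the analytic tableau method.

Initial set: {q4; !q3; !(q3 -> ((q1 || q3) && (q3 -> !q3)))}.
!(q3 -> ((q1 || q3) && (q3 -> !q3))): α-rule — add q3, !((q1 || q3) && (q3 -> !q3)).
× closes — contains both q3 and !q3.
All 1 branch closes.
Every branch closed, so the premises entail the conclusion.

Yes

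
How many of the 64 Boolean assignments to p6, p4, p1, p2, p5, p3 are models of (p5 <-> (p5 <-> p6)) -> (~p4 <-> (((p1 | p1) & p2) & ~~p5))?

Initial set: {((p5 <-> (p5 <-> p6)) -> (~p4 <-> (((p1 | p1) & p2) & ~~p5)))}.
((p5 <-> (p5 <-> p6)) -> (~p4 <-> (((p1 | p1) & p2) & ~~p5))): β-rule — branch into ~(p5 <-> (p5 <-> p6))  //  (~p4 <-> (((p1 | p1) & p2) & ~~p5)).
  branch 1 (add ~(p5 <-> (p5 <-> p6))):
    ~(p5 <-> (p5 <-> p6)): β-rule — branch into p5, ~(p5 <-> p6)  //  ~p5, (p5 <-> p6).
      branch 1.1 (add p5, ~(p5 <-> p6)):
        ~(p5 <-> p6): β-rule — branch into p5, ~p6  //  ~p5, p6.
          branch 1.1.1 (add p5, ~p6):
            ○ open, literals {p5=1, p6=0}.
          branch 1.1.2 (add ~p5, p6):
            × closes — contains both p5 and ~p5.
      branch 1.2 (add ~p5, (p5 <-> p6)):
        (p5 <-> p6): β-rule — branch into p5, p6  //  ~p5, ~p6.
          branch 1.2.1 (add p5, p6):
            × closes — contains both p5 and ~p5.
          branch 1.2.2 (add ~p5, ~p6):
            ○ open, literals {p5=0, p6=0}.
  branch 2 (add (~p4 <-> (((p1 | p1) & p2) & ~~p5))):
    (~p4 <-> (((p1 | p1) & p2) & ~~p5)): β-rule — branch into ~p4, (((p1 | p1) & p2) & ~~p5)  //  ~~p4, ~(((p1 | p1) & p2) & ~~p5).
      branch 2.1 (add ~p4, (((p1 | p1) & p2) & ~~p5)):
        (((p1 | p1) & p2) & ~~p5): α-rule — add ((p1 | p1) & p2), ~~p5.
        ((p1 | p1) & p2): α-rule — add (p1 | p1), p2.
        ~~p5: drop double negation, giving p5.
        (p1 | p1): β-rule — branch into p1  //  p1.
          branch 2.1.1 (add p1):
            ○ open, literals {p1=1, p2=1, p4=0, p5=1}.
          branch 2.1.2 (add p1):
            ○ open, literals {p1=1, p2=1, p4=0, p5=1}.
      branch 2.2 (add ~~p4, ~(((p1 | p1) & p2) & ~~p5)):
        ~(((p1 | p1) & p2) & ~~p5): β-rule — branch into ~((p1 | p1) & p2)  //  ~~~p5.
          branch 2.2.1 (add ~((p1 | p1) & p2)):
            ~((p1 | p1) & p2): β-rule — branch into ~(p1 | p1)  //  ~p2.
              branch 2.2.1.1 (add ~(p1 | p1)):
                ~(p1 | p1): α-rule — add ~p1, ~p1.
                ○ open, literals {p1=0, p4=1}.
              branch 2.2.1.2 (add ~p2):
                ○ open, literals {p2=0, p4=1}.
          branch 2.2.2 (add ~~~p5):
            ~~~p5: drop double negation, giving ~p5.
            ○ open, literals {p4=1, p5=0}.
2 branches closed, 7 open.
Each open branch fixes some atoms; the unmentioned ones are free. Counting distinct full assignments: branch {p5=1, p6=0} (p4, p1, p2, p3) contributes 16 new; branch {p5=0, p6=0} (p4, p1, p2, p3) contributes 16 new; branch {p1=1, p2=1, p4=0, p5=1} (p6, p3) contributes 2 new; branch {p1=1, p2=1, p4=0, p5=1} (p6, p3) contributes 0 new; branch {p1=0, p4=1} (p6, p2, p5, p3) contributes 8 new; branch {p2=0, p4=1} (p6, p1, p5, p3) contributes 4 new; branch {p4=1, p5=0} (p6, p1, p2, p3) contributes 2 new. Total: 48.

48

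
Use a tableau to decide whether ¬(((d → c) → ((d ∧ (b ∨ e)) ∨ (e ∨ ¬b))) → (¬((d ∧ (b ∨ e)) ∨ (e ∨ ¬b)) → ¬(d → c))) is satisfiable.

Unsatisfiable

Initial set: {T ¬(((d → c) → ((d ∧ (b ∨ e)) ∨ (e ∨ ¬b))) → (¬((d ∧ (b ∨ e)) ∨ (e ∨ ¬b)) → ¬(d → c)))}.
T ¬(((d → c) → ((d ∧ (b ∨ e)) ∨ (e ∨ ¬b))) → (¬((d ∧ (b ∨ e)) ∨ (e ∨ ¬b)) → ¬(d → c))): α-rule — add T ((d → c) → ((d ∧ (b ∨ e)) ∨ (e ∨ ¬b))), F (¬((d ∧ (b ∨ e)) ∨ (e ∨ ¬b)) → ¬(d → c)).
F (¬((d ∧ (b ∨ e)) ∨ (e ∨ ¬b)) → ¬(d → c)): α-rule — add T ¬((d ∧ (b ∨ e)) ∨ (e ∨ ¬b)), F ¬(d → c).
T ¬((d ∧ (b ∨ e)) ∨ (e ∨ ¬b)): α-rule — add F (d ∧ (b ∨ e)), F (e ∨ ¬b).
F (e ∨ ¬b): α-rule — add F e, F ¬b.
T ((d → c) → ((d ∧ (b ∨ e)) ∨ (e ∨ ¬b))): β-rule — branch into F (d → c)  //  T ((d ∧ (b ∨ e)) ∨ (e ∨ ¬b)).
  branch 1 (add F (d → c)):
    F (d → c): α-rule — add T d, F c.
    F ¬(d → c): β-rule — branch into F d  //  T c.
      branch 1.1 (add F d):
        × closes — contains both d and ¬d.
      branch 1.2 (add T c):
        × closes — contains both c and ¬c.
  branch 2 (add T ((d ∧ (b ∨ e)) ∨ (e ∨ ¬b))):
    F ¬(d → c): β-rule — branch into F d  //  T c.
      branch 2.1 (add F d):
        F (d ∧ (b ∨ e)): β-rule — branch into F d  //  F (b ∨ e).
          branch 2.1.1 (add F d):
            T ((d ∧ (b ∨ e)) ∨ (e ∨ ¬b)): β-rule — branch into T (d ∧ (b ∨ e))  //  T (e ∨ ¬b).
              branch 2.1.1.1 (add T (d ∧ (b ∨ e))):
                T (d ∧ (b ∨ e)): α-rule — add T d, T (b ∨ e).
                × closes — contains both d and ¬d.
              branch 2.1.1.2 (add T (e ∨ ¬b)):
                T (e ∨ ¬b): β-rule — branch into T e  //  T ¬b.
                  branch 2.1.1.2.1 (add T e):
                    × closes — contains both e and ¬e.
                  branch 2.1.1.2.2 (add T ¬b):
                    × closes — contains both b and ¬b.
          branch 2.1.2 (add F (b ∨ e)):
            F (b ∨ e): α-rule — add F b, F e.
            × closes — contains both b and ¬b.
      branch 2.2 (add T c):
        F (d ∧ (b ∨ e)): β-rule — branch into F d  //  F (b ∨ e).
          branch 2.2.1 (add F d):
            T ((d ∧ (b ∨ e)) ∨ (e ∨ ¬b)): β-rule — branch into T (d ∧ (b ∨ e))  //  T (e ∨ ¬b).
              branch 2.2.1.1 (add T (d ∧ (b ∨ e))):
                T (d ∧ (b ∨ e)): α-rule — add T d, T (b ∨ e).
                × closes — contains both d and ¬d.
              branch 2.2.1.2 (add T (e ∨ ¬b)):
                T (e ∨ ¬b): β-rule — branch into T e  //  T ¬b.
                  branch 2.2.1.2.1 (add T e):
                    × closes — contains both e and ¬e.
                  branch 2.2.1.2.2 (add T ¬b):
                    × closes — contains both b and ¬b.
          branch 2.2.2 (add F (b ∨ e)):
            F (b ∨ e): α-rule — add F b, F e.
            × closes — contains both b and ¬b.
All 10 branches close.
Every branch closed; the formula is unsatisfiable.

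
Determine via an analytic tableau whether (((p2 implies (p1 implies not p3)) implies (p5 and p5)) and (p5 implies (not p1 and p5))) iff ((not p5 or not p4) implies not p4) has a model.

Satisfiable

Initial set: {T ((((p2 implies (p1 implies not p3)) implies (p5 and p5)) and (p5 implies (not p1 and p5))) iff ((not p5 or not p4) implies not p4))}.
T ((((p2 implies (p1 implies not p3)) implies (p5 and p5)) and (p5 implies (not p1 and p5))) iff ((not p5 or not p4) implies not p4)): β-rule — branch into T (((p2 implies (p1 implies not p3)) implies (p5 and p5)) and (p5 implies (not p1 and p5))), T ((not p5 or not p4) implies not p4)  //  F (((p2 implies (p1 implies not p3)) implies (p5 and p5)) and (p5 implies (not p1 and p5))), F ((not p5 or not p4) implies not p4).
  branch 1 (add T (((p2 implies (p1 implies not p3)) implies (p5 and p5)) and (p5 implies (not p1 and p5))), T ((not p5 or not p4) implies not p4)):
    T (((p2 implies (p1 implies not p3)) implies (p5 and p5)) and (p5 implies (not p1 and p5))): α-rule — add T ((p2 implies (p1 implies not p3)) implies (p5 and p5)), T (p5 implies (not p1 and p5)).
    T ((not p5 or not p4) implies not p4): β-rule — branch into F (not p5 or not p4)  //  T not p4.
      branch 1.1 (add F (not p5 or not p4)):
        F (not p5 or not p4): α-rule — add F not p5, F not p4.
        T ((p2 implies (p1 implies not p3)) implies (p5 and p5)): β-rule — branch into F (p2 implies (p1 implies not p3))  //  T (p5 and p5).
          branch 1.1.1 (add F (p2 implies (p1 implies not p3))):
            F (p2 implies (p1 implies not p3)): α-rule — add T p2, F (p1 implies not p3).
            F (p1 implies not p3): α-rule — add T p1, F not p3.
            T (p5 implies (not p1 and p5)): β-rule — branch into F p5  //  T (not p1 and p5).
              branch 1.1.1.1 (add F p5):
                × closes — contains both p5 and not p5.
              branch 1.1.1.2 (add T (not p1 and p5)):
                T (not p1 and p5): α-rule — add T not p1, T p5.
                × closes — contains both p1 and not p1.
          branch 1.1.2 (add T (p5 and p5)):
            T (p5 and p5): α-rule — add T p5, T p5.
            T (p5 implies (not p1 and p5)): β-rule — branch into F p5  //  T (not p1 and p5).
              branch 1.1.2.1 (add F p5):
                × closes — contains both p5 and not p5.
              branch 1.1.2.2 (add T (not p1 and p5)):
                T (not p1 and p5): α-rule — add T not p1, T p5.
                ○ open, literals {p1=F, p4=T, p5=T}.
      branch 1.2 (add T not p4):
        T ((p2 implies (p1 implies not p3)) implies (p5 and p5)): β-rule — branch into F (p2 implies (p1 implies not p3))  //  T (p5 and p5).
          branch 1.2.1 (add F (p2 implies (p1 implies not p3))):
            F (p2 implies (p1 implies not p3)): α-rule — add T p2, F (p1 implies not p3).
            F (p1 implies not p3): α-rule — add T p1, F not p3.
            T (p5 implies (not p1 and p5)): β-rule — branch into F p5  //  T (not p1 and p5).
              branch 1.2.1.1 (add F p5):
                ○ open, literals {p1=T, p2=T, p3=T, p4=F, p5=F}.
              branch 1.2.1.2 (add T (not p1 and p5)):
                T (not p1 and p5): α-rule — add T not p1, T p5.
                × closes — contains both p1 and not p1.
          branch 1.2.2 (add T (p5 and p5)):
            T (p5 and p5): α-rule — add T p5, T p5.
            T (p5 implies (not p1 and p5)): β-rule — branch into F p5  //  T (not p1 and p5).
              branch 1.2.2.1 (add F p5):
                × closes — contains both p5 and not p5.
              branch 1.2.2.2 (add T (not p1 and p5)):
                T (not p1 and p5): α-rule — add T not p1, T p5.
                ○ open, literals {p1=F, p4=F, p5=T}.
  branch 2 (add F (((p2 implies (p1 implies not p3)) implies (p5 and p5)) and (p5 implies (not p1 and p5))), F ((not p5 or not p4) implies not p4)):
    F ((not p5 or not p4) implies not p4): α-rule — add T (not p5 or not p4), F not p4.
    F (((p2 implies (p1 implies not p3)) implies (p5 and p5)) and (p5 implies (not p1 and p5))): β-rule — branch into F ((p2 implies (p1 implies not p3)) implies (p5 and p5))  //  F (p5 implies (not p1 and p5)).
      branch 2.1 (add F ((p2 implies (p1 implies not p3)) implies (p5 and p5))):
        F ((p2 implies (p1 implies not p3)) implies (p5 and p5)): α-rule — add T (p2 implies (p1 implies not p3)), F (p5 and p5).
        T (not p5 or not p4): β-rule — branch into T not p5  //  T not p4.
          branch 2.1.1 (add T not p5):
            T (p2 implies (p1 implies not p3)): β-rule — branch into F p2  //  T (p1 implies not p3).
              branch 2.1.1.1 (add F p2):
                F (p5 and p5): β-rule — branch into F p5  //  F p5.
                  branch 2.1.1.1.1 (add F p5):
                    ○ open, literals {p2=F, p4=T, p5=F}.
                  branch 2.1.1.1.2 (add F p5):
                    ○ open, literals {p2=F, p4=T, p5=F}.
              branch 2.1.1.2 (add T (p1 implies not p3)):
                F (p5 and p5): β-rule — branch into F p5  //  F p5.
                  branch 2.1.1.2.1 (add F p5):
                    T (p1 implies not p3): β-rule — branch into F p1  //  T not p3.
                      branch 2.1.1.2.1.1 (add F p1):
                        ○ open, literals {p1=F, p4=T, p5=F}.
                      branch 2.1.1.2.1.2 (add T not p3):
                        ○ open, literals {p3=F, p4=T, p5=F}.
                  branch 2.1.1.2.2 (add F p5):
                    T (p1 implies not p3): β-rule — branch into F p1  //  T not p3.
                      branch 2.1.1.2.2.1 (add F p1):
                        ○ open, literals {p1=F, p4=T, p5=F}.
                      branch 2.1.1.2.2.2 (add T not p3):
                        ○ open, literals {p3=F, p4=T, p5=F}.
          branch 2.1.2 (add T not p4):
            × closes — contains both p4 and not p4.
      branch 2.2 (add F (p5 implies (not p1 and p5))):
        F (p5 implies (not p1 and p5)): α-rule — add T p5, F (not p1 and p5).
        T (not p5 or not p4): β-rule — branch into T not p5  //  T not p4.
          branch 2.2.1 (add T not p5):
            × closes — contains both p5 and not p5.
          branch 2.2.2 (add T not p4):
            × closes — contains both p4 and not p4.
8 branches closed, 9 open.
An open branch gives a satisfying assignment: p1=F, p4=T, p5=T.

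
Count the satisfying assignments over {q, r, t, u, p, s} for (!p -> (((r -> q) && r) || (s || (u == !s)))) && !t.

29

Initial set: {((!p -> (((r -> q) && r) || (s || (u == !s)))) && !t)}.
((!p -> (((r -> q) && r) || (s || (u == !s)))) && !t): α-rule — add (!p -> (((r -> q) && r) || (s || (u == !s)))), !t.
(!p -> (((r -> q) && r) || (s || (u == !s)))): β-rule — branch into !!p  //  (((r -> q) && r) || (s || (u == !s))).
  branch 1 (add !!p):
    ○ open, literals {p=true, t=false}.
  branch 2 (add (((r -> q) && r) || (s || (u == !s)))):
    (((r -> q) && r) || (s || (u == !s))): β-rule — branch into ((r -> q) && r)  //  (s || (u == !s)).
      branch 2.1 (add ((r -> q) && r)):
        ((r -> q) && r): α-rule — add (r -> q), r.
        (r -> q): β-rule — branch into !r  //  q.
          branch 2.1.1 (add !r):
            × closes — contains both r and !r.
          branch 2.1.2 (add q):
            ○ open, literals {q=true, r=true, t=false}.
      branch 2.2 (add (s || (u == !s))):
        (s || (u == !s)): β-rule — branch into s  //  (u == !s).
          branch 2.2.1 (add s):
            ○ open, literals {s=true, t=false}.
          branch 2.2.2 (add (u == !s)):
            (u == !s): β-rule — branch into u, !s  //  !u, !!s.
              branch 2.2.2.1 (add u, !s):
                ○ open, literals {s=false, t=false, u=true}.
              branch 2.2.2.2 (add !u, !!s):
                ○ open, literals {s=true, t=false, u=false}.
1 branch closed, 5 open.
Each open branch fixes some atoms; the unmentioned ones are free. Counting distinct full assignments: branch {p=true, t=false} (q, r, u, s) contributes 16 new; branch {q=true, r=true, t=false} (u, p, s) contributes 4 new; branch {s=true, t=false} (q, r, u, p) contributes 6 new; branch {s=false, t=false, u=true} (q, r, p) contributes 3 new; branch {s=true, t=false, u=false} (q, r, p) contributes 0 new. Total: 29.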